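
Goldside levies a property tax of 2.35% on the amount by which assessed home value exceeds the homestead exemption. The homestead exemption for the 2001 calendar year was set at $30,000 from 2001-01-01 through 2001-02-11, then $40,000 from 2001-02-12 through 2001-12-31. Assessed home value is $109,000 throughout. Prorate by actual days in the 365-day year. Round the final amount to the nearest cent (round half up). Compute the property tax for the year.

$1,648.54

2001-01-01 to 2001-02-11: 42 days, exemption $30,000 → ($109,000 − $30,000) × 2.35% × 42/365 = $213.6247
2001-02-12 to 2001-12-31: 323 days, exemption $40,000 → ($109,000 − $40,000) × 2.35% × 323/365 = $1,434.9164
Total = $1,648.5411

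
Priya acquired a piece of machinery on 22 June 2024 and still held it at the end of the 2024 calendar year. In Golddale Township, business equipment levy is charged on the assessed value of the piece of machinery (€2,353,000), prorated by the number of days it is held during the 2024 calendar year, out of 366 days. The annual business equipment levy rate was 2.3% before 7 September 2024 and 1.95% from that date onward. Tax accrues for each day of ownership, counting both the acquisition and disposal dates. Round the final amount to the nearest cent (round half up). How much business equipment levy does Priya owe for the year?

22 June – 6 September 2024: 77 days at 2.3% → €2,353,000 × 2.3% × 77/366 = €11,385.6913
7 September – 31 December 2024: 116 days at 1.95% → €2,353,000 × 1.95% × 116/366 = €14,542.3115
Total = €25,928.0027

€25,928.00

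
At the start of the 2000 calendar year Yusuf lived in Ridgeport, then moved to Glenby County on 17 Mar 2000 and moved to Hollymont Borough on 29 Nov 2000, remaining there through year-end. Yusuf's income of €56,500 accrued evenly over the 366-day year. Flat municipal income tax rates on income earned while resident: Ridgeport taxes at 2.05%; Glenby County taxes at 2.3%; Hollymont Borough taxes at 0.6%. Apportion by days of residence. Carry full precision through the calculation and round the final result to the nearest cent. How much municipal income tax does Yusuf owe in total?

€1,183.57

Ridgeport, 1 Jan – 16 Mar 2000: 76 days → €56,500 × 2.05% × 76/366 = €240.5109
Glenby County, 17 Mar – 28 Nov 2000: 257 days → €56,500 × 2.3% × 257/366 = €912.4904
Hollymont Borough, 29 Nov – 31 Dec 2000: 33 days → €56,500 × 0.6% × 33/366 = €30.5656
Total = €1,183.5669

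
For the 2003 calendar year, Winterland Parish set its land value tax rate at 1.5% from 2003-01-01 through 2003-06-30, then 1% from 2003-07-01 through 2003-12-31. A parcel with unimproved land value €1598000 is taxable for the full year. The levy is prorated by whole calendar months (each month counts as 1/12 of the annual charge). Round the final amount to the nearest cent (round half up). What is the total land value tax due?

2003-01-01 to 2003-06-30: 6 months at 1.5% → €1598000 × 1.5% × 6/12 = €11985.0000
2003-07-01 to 2003-12-31: 6 months at 1% → €1598000 × 1% × 6/12 = €7990.0000
Total = €19975.0000

€19975.00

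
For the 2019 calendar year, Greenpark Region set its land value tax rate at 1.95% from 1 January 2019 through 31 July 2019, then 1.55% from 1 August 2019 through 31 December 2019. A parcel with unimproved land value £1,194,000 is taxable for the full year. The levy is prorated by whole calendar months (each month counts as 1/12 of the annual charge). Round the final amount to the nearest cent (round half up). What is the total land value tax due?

£21,293.00

1 January – 31 July 2019: 7 months at 1.95% → £1,194,000 × 1.95% × 7/12 = £13,581.7500
1 August – 31 December 2019: 5 months at 1.55% → £1,194,000 × 1.55% × 5/12 = £7,711.2500
Total = £21,293.0000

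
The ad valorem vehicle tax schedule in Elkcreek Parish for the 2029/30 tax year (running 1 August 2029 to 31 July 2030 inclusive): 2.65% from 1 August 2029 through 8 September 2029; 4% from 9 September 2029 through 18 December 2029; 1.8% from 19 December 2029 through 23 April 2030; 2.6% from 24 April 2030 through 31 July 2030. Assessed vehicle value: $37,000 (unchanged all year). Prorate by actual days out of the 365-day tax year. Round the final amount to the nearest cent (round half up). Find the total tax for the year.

1 August – 8 September 2029: 39 days at 2.65% → $37,000 × 2.65% × 39/365 = $104.7658
9 September – 18 December 2029: 101 days at 4% → $37,000 × 4% × 101/365 = $409.5342
19 December 2029 – 23 April 2030: 126 days at 1.8% → $37,000 × 1.8% × 126/365 = $229.9068
24 April – 31 July 2030: 99 days at 2.6% → $37,000 × 2.6% × 99/365 = $260.9260
Total = $1,005.1329

$1,005.13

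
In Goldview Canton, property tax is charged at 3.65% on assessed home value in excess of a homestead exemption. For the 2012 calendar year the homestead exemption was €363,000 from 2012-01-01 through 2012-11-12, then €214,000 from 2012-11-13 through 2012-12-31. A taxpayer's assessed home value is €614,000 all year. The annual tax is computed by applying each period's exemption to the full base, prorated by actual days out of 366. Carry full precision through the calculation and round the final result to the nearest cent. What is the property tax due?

2012-01-01 to 2012-11-12: 317 days, exemption €363,000 → (€614,000 − €363,000) × 3.65% × 317/366 = €7,934.9604
2012-11-13 to 2012-12-31: 49 days, exemption €214,000 → (€614,000 − €214,000) × 3.65% × 49/366 = €1,954.6448
Total = €9,889.6052

€9,889.61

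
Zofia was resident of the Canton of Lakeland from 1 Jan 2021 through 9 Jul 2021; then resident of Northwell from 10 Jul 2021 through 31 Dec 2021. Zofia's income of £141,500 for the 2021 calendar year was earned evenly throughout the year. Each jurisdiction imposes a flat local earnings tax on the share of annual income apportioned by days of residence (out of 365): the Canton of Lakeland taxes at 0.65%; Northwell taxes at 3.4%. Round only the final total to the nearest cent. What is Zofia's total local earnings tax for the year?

£2,785.42

The Canton of Lakeland, 1 Jan – 9 Jul 2021: 190 days → £141,500 × 0.65% × 190/365 = £478.7740
Northwell, 10 Jul – 31 Dec 2021: 175 days → £141,500 × 3.4% × 175/365 = £2,306.6438
Total = £2,785.4178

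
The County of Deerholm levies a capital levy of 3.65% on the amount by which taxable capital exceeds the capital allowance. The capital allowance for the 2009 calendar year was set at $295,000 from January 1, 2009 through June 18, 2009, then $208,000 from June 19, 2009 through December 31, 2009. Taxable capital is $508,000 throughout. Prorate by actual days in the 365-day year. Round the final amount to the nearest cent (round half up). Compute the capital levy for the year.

January 1 – June 18, 2009: 169 days, exemption $295,000 → ($508,000 − $295,000) × 3.65% × 169/365 = $3,599.7000
June 19 – December 31, 2009: 196 days, exemption $208,000 → ($508,000 − $208,000) × 3.65% × 196/365 = $5,880.0000
Total = $9,479.7000

$9,479.70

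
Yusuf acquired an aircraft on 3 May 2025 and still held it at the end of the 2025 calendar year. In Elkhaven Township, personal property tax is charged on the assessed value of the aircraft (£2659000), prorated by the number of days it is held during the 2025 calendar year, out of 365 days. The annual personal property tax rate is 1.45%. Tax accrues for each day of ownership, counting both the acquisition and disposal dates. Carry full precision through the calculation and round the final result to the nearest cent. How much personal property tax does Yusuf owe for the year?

£25668.46

Days held (3 May – 31 December 2025): 243 out of 365
Tax = £2659000 × 1.45% × 243/365 = £25668.4562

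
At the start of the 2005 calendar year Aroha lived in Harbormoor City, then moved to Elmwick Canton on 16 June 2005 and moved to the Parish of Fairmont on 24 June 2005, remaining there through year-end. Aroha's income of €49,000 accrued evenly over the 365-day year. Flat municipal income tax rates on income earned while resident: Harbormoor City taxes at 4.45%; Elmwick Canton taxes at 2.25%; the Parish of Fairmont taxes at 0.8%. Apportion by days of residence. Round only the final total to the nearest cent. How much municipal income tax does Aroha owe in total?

Harbormoor City, 1 January – 15 June 2005: 166 days → €49,000 × 4.45% × 166/365 = €991.6795
Elmwick Canton, 16 June – 23 June 2005: 8 days → €49,000 × 2.25% × 8/365 = €24.1644
The Parish of Fairmont, 24 June – 31 December 2005: 191 days → €49,000 × 0.8% × 191/365 = €205.1288
Total = €1,220.9726

€1,220.97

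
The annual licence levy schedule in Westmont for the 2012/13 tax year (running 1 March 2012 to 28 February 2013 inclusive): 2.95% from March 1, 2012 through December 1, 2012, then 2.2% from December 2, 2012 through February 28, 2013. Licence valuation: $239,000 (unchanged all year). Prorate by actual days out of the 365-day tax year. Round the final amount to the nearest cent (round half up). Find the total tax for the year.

March 1 – December 1, 2012: 276 days at 2.95% → $239,000 × 2.95% × 276/365 = $5,331.3370
December 2, 2012 – February 28, 2013: 89 days at 2.2% → $239,000 × 2.2% × 89/365 = $1,282.0877
Total = $6,613.4247

$6,613.42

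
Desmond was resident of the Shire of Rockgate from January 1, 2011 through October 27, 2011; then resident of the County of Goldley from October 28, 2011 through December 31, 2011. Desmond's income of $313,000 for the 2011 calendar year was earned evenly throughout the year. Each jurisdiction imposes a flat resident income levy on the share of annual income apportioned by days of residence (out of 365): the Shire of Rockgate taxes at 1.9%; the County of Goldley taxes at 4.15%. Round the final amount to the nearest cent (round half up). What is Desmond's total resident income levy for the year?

The Shire of Rockgate, January 1 – October 27, 2011: 300 days → $313,000 × 1.9% × 300/365 = $4,887.9452
The County of Goldley, October 28 – December 31, 2011: 65 days → $313,000 × 4.15% × 65/365 = $2,313.1986
Total = $7,201.1438

$7,201.14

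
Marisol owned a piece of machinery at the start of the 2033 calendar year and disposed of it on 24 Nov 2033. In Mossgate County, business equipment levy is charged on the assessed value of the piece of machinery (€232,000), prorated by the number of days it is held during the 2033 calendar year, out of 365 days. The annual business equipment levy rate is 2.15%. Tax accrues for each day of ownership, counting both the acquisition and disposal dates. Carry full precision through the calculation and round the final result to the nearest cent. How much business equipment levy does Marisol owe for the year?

Days held (1 Jan – 24 Nov 2033): 328 out of 365
Tax = €232,000 × 2.15% × 328/365 = €4,482.3671

€4,482.37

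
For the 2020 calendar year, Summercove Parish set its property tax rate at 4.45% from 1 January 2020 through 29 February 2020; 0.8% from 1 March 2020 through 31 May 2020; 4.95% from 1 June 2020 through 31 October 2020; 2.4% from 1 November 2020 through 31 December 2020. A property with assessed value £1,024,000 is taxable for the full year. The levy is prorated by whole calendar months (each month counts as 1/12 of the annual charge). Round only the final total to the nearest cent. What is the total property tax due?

£34,858.67

1 January – 29 February 2020: 2 months at 4.45% → £1,024,000 × 4.45% × 2/12 = £7,594.6667
1 March – 31 May 2020: 3 months at 0.8% → £1,024,000 × 0.8% × 3/12 = £2,048.0000
1 June – 31 October 2020: 5 months at 4.95% → £1,024,000 × 4.95% × 5/12 = £21,120.0000
1 November – 31 December 2020: 2 months at 2.4% → £1,024,000 × 2.4% × 2/12 = £4,096.0000
Total = £34,858.6667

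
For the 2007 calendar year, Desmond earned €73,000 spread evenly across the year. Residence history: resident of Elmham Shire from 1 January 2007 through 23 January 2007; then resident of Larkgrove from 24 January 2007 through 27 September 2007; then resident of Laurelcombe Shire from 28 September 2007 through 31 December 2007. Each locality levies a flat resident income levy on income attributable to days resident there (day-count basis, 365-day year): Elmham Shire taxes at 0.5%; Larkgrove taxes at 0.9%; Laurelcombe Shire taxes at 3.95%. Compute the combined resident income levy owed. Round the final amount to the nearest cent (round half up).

€1,218.10

Elmham Shire, 1 January – 23 January 2007: 23 days → €73,000 × 0.5% × 23/365 = €23.0000
Larkgrove, 24 January – 27 September 2007: 247 days → €73,000 × 0.9% × 247/365 = €444.6000
Laurelcombe Shire, 28 September – 31 December 2007: 95 days → €73,000 × 3.95% × 95/365 = €750.5000
Total = €1,218.1000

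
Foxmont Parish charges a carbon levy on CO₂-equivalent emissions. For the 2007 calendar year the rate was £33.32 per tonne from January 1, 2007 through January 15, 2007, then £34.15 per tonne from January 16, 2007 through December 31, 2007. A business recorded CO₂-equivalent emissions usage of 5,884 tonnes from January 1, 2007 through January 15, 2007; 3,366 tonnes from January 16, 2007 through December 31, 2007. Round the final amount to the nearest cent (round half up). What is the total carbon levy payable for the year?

January 1 – January 15, 2007: 5,884 tonnes at £33.32/tonne → £196,054.88
January 16 – December 31, 2007: 3,366 tonnes at £34.15/tonne → £114,948.90

£311,003.78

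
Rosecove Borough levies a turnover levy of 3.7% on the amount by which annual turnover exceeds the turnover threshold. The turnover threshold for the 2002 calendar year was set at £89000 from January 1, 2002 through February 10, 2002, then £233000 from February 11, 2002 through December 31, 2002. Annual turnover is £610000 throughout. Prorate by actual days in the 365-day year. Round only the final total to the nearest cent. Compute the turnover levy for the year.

£14547.49

January 1 – February 10, 2002: 41 days, exemption £89000 → (£610000 − £89000) × 3.7% × 41/365 = £2165.3616
February 11 – December 31, 2002: 324 days, exemption £233000 → (£610000 − £233000) × 3.7% × 324/365 = £12382.1260
Total = £14547.4877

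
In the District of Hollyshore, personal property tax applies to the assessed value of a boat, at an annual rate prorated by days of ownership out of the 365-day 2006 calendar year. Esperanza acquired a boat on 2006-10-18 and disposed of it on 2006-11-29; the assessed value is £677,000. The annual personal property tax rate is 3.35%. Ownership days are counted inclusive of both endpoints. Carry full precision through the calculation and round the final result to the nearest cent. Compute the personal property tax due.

£2,671.83

Days held (2006-10-18 to 2006-11-29): 43 out of 365
Tax = £677,000 × 3.35% × 43/365 = £2,671.8315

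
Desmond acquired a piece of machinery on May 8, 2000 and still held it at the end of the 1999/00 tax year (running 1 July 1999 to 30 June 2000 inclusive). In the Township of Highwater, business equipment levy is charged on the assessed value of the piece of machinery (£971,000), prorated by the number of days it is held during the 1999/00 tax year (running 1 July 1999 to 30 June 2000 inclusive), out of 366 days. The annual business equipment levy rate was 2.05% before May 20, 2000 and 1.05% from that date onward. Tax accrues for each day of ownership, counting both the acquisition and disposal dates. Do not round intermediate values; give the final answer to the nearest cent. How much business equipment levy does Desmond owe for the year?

May 8 – May 19, 2000: 12 days at 2.05% → £971,000 × 2.05% × 12/366 = £652.6393
May 20 – June 30, 2000: 42 days at 1.05% → £971,000 × 1.05% × 42/366 = £1,169.9754
Total = £1,822.6148

£1,822.61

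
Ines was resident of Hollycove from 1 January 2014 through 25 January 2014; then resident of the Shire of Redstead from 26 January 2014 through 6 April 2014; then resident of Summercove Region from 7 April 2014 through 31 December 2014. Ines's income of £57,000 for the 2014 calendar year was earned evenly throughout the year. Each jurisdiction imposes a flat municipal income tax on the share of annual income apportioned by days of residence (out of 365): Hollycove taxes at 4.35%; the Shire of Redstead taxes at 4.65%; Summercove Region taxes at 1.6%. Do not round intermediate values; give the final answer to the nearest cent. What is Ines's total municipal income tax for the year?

Hollycove, 1 January – 25 January 2014: 25 days → £57,000 × 4.35% × 25/365 = £169.8288
The Shire of Redstead, 26 January – 6 April 2014: 71 days → £57,000 × 4.65% × 71/365 = £515.5767
Summercove Region, 7 April – 31 December 2014: 269 days → £57,000 × 1.6% × 269/365 = £672.1315
Total = £1,357.5370

£1,357.54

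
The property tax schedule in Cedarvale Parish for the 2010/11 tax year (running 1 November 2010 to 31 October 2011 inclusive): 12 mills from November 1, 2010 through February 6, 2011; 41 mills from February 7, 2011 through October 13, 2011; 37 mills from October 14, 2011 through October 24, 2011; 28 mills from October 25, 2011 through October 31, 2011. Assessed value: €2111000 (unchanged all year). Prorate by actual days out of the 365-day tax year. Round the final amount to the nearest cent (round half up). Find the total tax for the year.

€69333.34

November 1, 2010 – February 6, 2011: 98 days at 12 mills → €2111000 × 1.2% × 98/365 = €6801.4685
February 7 – October 13, 2011: 249 days at 41 mills → €2111000 × 4.1% × 249/365 = €59044.3808
October 14 – October 24, 2011: 11 days at 37 mills → €2111000 × 3.7% × 11/365 = €2353.9096
October 25 – October 31, 2011: 7 days at 28 mills → €2111000 × 2.8% × 7/365 = €1133.5781
Total = €69333.3370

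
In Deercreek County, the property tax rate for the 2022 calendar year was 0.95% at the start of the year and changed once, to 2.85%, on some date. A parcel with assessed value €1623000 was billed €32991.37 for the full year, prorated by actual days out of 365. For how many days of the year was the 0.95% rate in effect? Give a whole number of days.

157 days

Let d = days at the first rate; then 365 − d days at the second rate.
€1623000 × [0.95%·d + 2.85%·(365−d)] / 365 = €32991.37
Solving gives d = 157, so the new rate took effect on June 7, 2022.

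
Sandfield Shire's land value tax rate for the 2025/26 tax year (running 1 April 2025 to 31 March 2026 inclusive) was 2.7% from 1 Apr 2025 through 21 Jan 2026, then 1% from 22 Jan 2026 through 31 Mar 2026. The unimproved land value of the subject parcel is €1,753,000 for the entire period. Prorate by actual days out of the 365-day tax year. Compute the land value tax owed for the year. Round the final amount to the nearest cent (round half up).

€41,697.39

1 Apr 2025 – 21 Jan 2026: 296 days at 2.7% → €1,753,000 × 2.7% × 296/365 = €38,383.4959
22 Jan – 31 Mar 2026: 69 days at 1% → €1,753,000 × 1% × 69/365 = €3,313.8904
Total = €41,697.3863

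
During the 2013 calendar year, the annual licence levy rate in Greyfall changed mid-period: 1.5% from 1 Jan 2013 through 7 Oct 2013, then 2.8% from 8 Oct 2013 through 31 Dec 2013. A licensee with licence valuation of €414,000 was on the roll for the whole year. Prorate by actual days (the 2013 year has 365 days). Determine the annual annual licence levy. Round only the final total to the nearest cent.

€7,463.34

1 Jan – 7 Oct 2013: 280 days at 1.5% → €414,000 × 1.5% × 280/365 = €4,763.8356
8 Oct – 31 Dec 2013: 85 days at 2.8% → €414,000 × 2.8% × 85/365 = €2,699.5068
Total = €7,463.3425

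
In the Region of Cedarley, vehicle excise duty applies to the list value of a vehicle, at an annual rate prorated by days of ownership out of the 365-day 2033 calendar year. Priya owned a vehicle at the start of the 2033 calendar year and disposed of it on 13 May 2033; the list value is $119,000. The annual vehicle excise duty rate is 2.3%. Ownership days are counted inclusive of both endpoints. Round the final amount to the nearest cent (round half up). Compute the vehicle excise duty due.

Days held (1 Jan – 13 May 2033): 133 out of 365
Tax = $119,000 × 2.3% × 133/365 = $997.3178

$997.32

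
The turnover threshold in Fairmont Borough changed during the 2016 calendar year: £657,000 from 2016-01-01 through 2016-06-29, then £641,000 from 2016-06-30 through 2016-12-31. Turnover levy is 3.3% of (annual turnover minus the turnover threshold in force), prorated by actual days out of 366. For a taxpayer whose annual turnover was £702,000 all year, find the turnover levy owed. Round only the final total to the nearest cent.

£1,751.89

2016-01-01 to 2016-06-29: 181 days, exemption £657,000 → (£702,000 − £657,000) × 3.3% × 181/366 = £734.3852
2016-06-30 to 2016-12-31: 185 days, exemption £641,000 → (£702,000 − £641,000) × 3.3% × 185/366 = £1,017.5000
Total = £1,751.8852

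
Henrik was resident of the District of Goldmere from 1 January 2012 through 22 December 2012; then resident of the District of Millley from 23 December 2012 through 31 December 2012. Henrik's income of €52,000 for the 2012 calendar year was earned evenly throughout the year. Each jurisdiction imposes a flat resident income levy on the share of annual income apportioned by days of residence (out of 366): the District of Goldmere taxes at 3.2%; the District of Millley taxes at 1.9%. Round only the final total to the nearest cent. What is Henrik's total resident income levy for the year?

€1,647.38

The District of Goldmere, 1 January – 22 December 2012: 357 days → €52,000 × 3.2% × 357/366 = €1,623.0820
The District of Millley, 23 December – 31 December 2012: 9 days → €52,000 × 1.9% × 9/366 = €24.2951
Total = €1,647.3770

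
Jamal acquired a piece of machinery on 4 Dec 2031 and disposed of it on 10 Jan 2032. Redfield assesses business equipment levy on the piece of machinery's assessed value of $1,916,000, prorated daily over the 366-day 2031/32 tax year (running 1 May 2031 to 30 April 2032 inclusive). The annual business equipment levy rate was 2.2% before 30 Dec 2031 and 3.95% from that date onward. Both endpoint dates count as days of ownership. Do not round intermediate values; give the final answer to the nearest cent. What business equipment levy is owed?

4 Dec – 29 Dec 2031: 26 days at 2.2% → $1,916,000 × 2.2% × 26/366 = $2,994.4044
30 Dec 2031 – 10 Jan 2032: 12 days at 3.95% → $1,916,000 × 3.95% × 12/366 = $2,481.3770
Total = $5,475.7814

$5,475.78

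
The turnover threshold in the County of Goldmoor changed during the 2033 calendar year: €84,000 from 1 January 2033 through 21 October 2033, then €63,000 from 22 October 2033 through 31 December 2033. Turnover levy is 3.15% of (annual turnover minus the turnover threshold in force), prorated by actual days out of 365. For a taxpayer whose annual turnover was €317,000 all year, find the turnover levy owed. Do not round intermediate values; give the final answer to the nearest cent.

€7,468.18

1 January – 21 October 2033: 294 days, exemption €84,000 → (€317,000 − €84,000) × 3.15% × 294/365 = €5,911.8164
22 October – 31 December 2033: 71 days, exemption €63,000 → (€317,000 − €63,000) × 3.15% × 71/365 = €1,556.3589
Total = €7,468.1753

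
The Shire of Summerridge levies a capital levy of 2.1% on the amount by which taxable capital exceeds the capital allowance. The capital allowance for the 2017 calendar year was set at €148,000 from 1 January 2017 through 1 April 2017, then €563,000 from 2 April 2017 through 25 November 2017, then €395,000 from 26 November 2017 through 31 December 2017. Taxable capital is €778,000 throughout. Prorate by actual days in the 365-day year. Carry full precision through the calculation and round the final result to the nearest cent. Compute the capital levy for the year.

€7,035.75

1 January – 1 April 2017: 91 days, exemption €148,000 → (€778,000 − €148,000) × 2.1% × 91/365 = €3,298.4384
2 April – 25 November 2017: 238 days, exemption €563,000 → (€778,000 − €563,000) × 2.1% × 238/365 = €2,944.0274
26 November – 31 December 2017: 36 days, exemption €395,000 → (€778,000 − €395,000) × 2.1% × 36/365 = €793.2822
Total = €7,035.7479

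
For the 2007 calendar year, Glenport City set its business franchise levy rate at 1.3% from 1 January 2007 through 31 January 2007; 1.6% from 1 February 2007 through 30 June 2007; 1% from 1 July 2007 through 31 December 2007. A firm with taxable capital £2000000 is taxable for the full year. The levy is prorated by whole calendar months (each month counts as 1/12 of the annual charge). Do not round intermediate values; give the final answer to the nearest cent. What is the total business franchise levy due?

1 January – 31 January 2007: 1 month at 1.3% → £2000000 × 1.3% × 1/12 = £2166.6667
1 February – 30 June 2007: 5 months at 1.6% → £2000000 × 1.6% × 5/12 = £13333.3333
1 July – 31 December 2007: 6 months at 1% → £2000000 × 1% × 6/12 = £10000.0000
Total = £25500.0000

£25500.00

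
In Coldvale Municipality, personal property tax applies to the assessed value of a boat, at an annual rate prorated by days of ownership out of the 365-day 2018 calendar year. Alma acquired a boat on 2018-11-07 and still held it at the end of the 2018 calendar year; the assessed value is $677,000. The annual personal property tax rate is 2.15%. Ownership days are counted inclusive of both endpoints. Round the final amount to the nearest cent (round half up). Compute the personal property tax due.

Days held (2018-11-07 to 2018-12-31): 55 out of 365
Tax = $677,000 × 2.15% × 55/365 = $2,193.2945

$2,193.29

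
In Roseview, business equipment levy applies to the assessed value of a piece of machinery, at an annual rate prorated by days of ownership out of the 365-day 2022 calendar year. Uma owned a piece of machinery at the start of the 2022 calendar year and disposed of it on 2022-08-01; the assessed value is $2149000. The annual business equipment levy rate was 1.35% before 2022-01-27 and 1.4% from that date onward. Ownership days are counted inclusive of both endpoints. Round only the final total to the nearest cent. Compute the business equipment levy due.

$17480.50

2022-01-01 to 2022-01-26: 26 days at 1.35% → $2149000 × 1.35% × 26/365 = $2066.5726
2022-01-27 to 2022-08-01: 187 days at 1.4% → $2149000 × 1.4% × 187/365 = $15413.9233
Total = $17480.4959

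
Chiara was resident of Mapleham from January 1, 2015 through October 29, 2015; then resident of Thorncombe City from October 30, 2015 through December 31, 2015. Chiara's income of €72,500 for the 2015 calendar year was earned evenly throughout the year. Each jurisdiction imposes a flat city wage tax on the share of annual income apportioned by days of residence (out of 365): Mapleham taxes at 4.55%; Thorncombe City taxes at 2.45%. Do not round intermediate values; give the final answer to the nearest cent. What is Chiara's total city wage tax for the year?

Mapleham, January 1 – October 29, 2015: 302 days → €72,500 × 4.55% × 302/365 = €2,729.3767
Thorncombe City, October 30 – December 31, 2015: 63 days → €72,500 × 2.45% × 63/365 = €306.5856
Total = €3,035.9623

€3,035.96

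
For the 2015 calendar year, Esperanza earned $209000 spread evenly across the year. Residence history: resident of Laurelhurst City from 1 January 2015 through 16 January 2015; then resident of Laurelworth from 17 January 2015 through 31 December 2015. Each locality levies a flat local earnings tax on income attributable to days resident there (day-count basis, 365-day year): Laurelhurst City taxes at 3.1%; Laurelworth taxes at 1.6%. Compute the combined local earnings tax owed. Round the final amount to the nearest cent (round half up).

$3481.42

Laurelhurst City, 1 January – 16 January 2015: 16 days → $209000 × 3.1% × 16/365 = $284.0110
Laurelworth, 17 January – 31 December 2015: 349 days → $209000 × 1.6% × 349/365 = $3197.4137
Total = $3481.4247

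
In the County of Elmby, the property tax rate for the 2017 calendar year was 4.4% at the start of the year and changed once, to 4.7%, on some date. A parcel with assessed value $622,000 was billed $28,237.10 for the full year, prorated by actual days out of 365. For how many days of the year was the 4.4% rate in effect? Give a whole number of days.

195 days

Let d = days at the first rate; then 365 − d days at the second rate.
$622,000 × [4.4%·d + 4.7%·(365−d)] / 365 = $28,237.10
Solving gives d = 195, so the new rate took effect on 15 Jul 2017.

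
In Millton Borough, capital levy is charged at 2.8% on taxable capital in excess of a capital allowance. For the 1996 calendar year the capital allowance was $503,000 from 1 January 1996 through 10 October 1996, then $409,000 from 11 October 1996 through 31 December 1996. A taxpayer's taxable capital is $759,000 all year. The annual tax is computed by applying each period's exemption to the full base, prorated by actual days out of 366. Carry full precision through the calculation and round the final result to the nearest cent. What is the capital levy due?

1 January – 10 October 1996: 284 days, exemption $503,000 → ($759,000 − $503,000) × 2.8% × 284/366 = $5,562.0546
11 October – 31 December 1996: 82 days, exemption $409,000 → ($759,000 − $409,000) × 2.8% × 82/366 = $2,195.6284
Total = $7,757.6831

$7,757.68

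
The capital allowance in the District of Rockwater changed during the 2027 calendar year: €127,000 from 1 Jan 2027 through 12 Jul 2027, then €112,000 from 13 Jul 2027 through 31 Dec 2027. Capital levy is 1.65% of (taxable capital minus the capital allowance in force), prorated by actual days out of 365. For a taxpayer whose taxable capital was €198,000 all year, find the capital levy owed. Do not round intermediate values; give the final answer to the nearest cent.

€1,288.13

1 Jan – 12 Jul 2027: 193 days, exemption €127,000 → (€198,000 − €127,000) × 1.65% × 193/365 = €619.4507
13 Jul – 31 Dec 2027: 172 days, exemption €112,000 → (€198,000 − €112,000) × 1.65% × 172/365 = €668.6795
Total = €1,288.1301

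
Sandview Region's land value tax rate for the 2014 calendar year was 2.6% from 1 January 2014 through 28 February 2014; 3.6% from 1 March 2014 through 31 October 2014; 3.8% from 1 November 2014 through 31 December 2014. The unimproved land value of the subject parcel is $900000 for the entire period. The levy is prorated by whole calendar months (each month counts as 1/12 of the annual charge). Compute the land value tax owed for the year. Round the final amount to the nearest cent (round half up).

$31200.00

1 January – 28 February 2014: 2 months at 2.6% → $900000 × 2.6% × 2/12 = $3900.0000
1 March – 31 October 2014: 8 months at 3.6% → $900000 × 3.6% × 8/12 = $21600.0000
1 November – 31 December 2014: 2 months at 3.8% → $900000 × 3.8% × 2/12 = $5700.0000
Total = $31200.0000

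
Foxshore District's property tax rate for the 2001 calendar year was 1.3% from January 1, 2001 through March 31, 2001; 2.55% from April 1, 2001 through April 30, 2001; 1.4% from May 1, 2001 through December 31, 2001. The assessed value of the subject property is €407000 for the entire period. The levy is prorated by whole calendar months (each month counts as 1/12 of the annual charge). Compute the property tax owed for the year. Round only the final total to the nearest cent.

January 1 – March 31, 2001: 3 months at 1.3% → €407000 × 1.3% × 3/12 = €1322.7500
April 1 – April 30, 2001: 1 month at 2.55% → €407000 × 2.55% × 1/12 = €864.8750
May 1 – December 31, 2001: 8 months at 1.4% → €407000 × 1.4% × 8/12 = €3798.6667
Total = €5986.2917

€5986.29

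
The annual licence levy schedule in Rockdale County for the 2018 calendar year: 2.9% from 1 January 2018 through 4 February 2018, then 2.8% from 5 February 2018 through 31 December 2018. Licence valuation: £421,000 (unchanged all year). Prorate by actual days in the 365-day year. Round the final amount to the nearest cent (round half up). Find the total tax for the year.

£11,828.37

1 January – 4 February 2018: 35 days at 2.9% → £421,000 × 2.9% × 35/365 = £1,170.7260
5 February – 31 December 2018: 330 days at 2.8% → £421,000 × 2.8% × 330/365 = £10,657.6438
Total = £11,828.3699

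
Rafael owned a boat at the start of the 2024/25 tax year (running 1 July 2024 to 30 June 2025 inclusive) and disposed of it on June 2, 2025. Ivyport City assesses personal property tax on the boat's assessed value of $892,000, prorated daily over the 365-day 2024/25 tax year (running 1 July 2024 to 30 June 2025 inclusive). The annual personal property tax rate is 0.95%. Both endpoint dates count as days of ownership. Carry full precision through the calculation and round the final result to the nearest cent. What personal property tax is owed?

$7,823.94

Days held (July 1, 2024 – June 2, 2025): 337 out of 365
Tax = $892,000 × 0.95% × 337/365 = $7,823.9397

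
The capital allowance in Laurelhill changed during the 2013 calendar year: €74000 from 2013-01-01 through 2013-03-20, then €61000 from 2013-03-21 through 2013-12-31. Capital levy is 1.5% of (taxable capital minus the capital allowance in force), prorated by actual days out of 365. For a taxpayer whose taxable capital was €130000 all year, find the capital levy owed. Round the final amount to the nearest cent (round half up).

€992.79

2013-01-01 to 2013-03-20: 79 days, exemption €74000 → (€130000 − €74000) × 1.5% × 79/365 = €181.8082
2013-03-21 to 2013-12-31: 286 days, exemption €61000 → (€130000 − €61000) × 1.5% × 286/365 = €810.9863
Total = €992.7945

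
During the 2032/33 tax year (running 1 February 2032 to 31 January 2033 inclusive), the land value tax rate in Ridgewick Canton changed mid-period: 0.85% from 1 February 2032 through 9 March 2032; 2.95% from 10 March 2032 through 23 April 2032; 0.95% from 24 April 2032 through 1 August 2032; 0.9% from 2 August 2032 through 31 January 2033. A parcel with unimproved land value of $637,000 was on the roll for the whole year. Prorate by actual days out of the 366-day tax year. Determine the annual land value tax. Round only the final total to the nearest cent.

$7,392.51

1 February – 9 March 2032: 38 days at 0.85% → $637,000 × 0.85% × 38/366 = $562.1612
10 March – 23 April 2032: 45 days at 2.95% → $637,000 × 2.95% × 45/366 = $2,310.4303
24 April – 1 August 2032: 100 days at 0.95% → $637,000 × 0.95% × 100/366 = $1,653.4153
2 August 2032 – 31 January 2033: 183 days at 0.9% → $637,000 × 0.9% × 183/366 = $2,866.5000
Total = $7,392.5068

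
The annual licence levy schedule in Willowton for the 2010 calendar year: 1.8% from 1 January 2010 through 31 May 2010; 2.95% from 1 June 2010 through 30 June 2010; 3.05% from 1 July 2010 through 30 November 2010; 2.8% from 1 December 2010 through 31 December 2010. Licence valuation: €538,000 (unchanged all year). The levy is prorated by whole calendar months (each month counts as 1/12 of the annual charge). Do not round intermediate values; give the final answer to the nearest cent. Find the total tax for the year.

1 January – 31 May 2010: 5 months at 1.8% → €538,000 × 1.8% × 5/12 = €4,035.0000
1 June – 30 June 2010: 1 month at 2.95% → €538,000 × 2.95% × 1/12 = €1,322.5833
1 July – 30 November 2010: 5 months at 3.05% → €538,000 × 3.05% × 5/12 = €6,837.0833
1 December – 31 December 2010: 1 month at 2.8% → €538,000 × 2.8% × 1/12 = €1,255.3333
Total = €13,450.0000

€13,450.00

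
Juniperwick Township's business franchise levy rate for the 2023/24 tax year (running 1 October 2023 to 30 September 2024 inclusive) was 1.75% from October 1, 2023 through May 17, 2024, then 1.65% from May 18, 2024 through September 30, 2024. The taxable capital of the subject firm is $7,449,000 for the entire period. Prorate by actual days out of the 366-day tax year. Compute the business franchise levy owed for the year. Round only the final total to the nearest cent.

$127,589.57

October 1, 2023 – May 17, 2024: 230 days at 1.75% → $7,449,000 × 1.75% × 230/366 = $81,918.6475
May 18 – September 30, 2024: 136 days at 1.65% → $7,449,000 × 1.65% × 136/366 = $45,670.9180
Total = $127,589.5656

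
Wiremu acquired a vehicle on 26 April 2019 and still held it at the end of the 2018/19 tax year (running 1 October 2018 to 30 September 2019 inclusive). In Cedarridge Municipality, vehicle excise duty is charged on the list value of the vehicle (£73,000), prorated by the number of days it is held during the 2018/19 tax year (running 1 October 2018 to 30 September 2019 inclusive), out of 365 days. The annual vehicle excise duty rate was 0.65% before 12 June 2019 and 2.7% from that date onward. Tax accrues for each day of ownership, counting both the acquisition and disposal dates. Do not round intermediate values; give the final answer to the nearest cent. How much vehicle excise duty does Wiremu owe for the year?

26 April – 11 June 2019: 47 days at 0.65% → £73,000 × 0.65% × 47/365 = £61.1000
12 June – 30 September 2019: 111 days at 2.7% → £73,000 × 2.7% × 111/365 = £599.4000
Total = £660.5000

£660.50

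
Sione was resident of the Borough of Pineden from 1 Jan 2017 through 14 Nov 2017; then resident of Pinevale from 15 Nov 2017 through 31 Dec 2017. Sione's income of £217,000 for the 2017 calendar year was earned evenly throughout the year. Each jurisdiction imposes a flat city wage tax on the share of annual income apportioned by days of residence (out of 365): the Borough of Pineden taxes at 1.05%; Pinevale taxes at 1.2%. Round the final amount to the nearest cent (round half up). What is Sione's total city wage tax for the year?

£2,320.41

The Borough of Pineden, 1 Jan – 14 Nov 2017: 318 days → £217,000 × 1.05% × 318/365 = £1,985.1041
Pinevale, 15 Nov – 31 Dec 2017: 47 days → £217,000 × 1.2% × 47/365 = £335.3096
Total = £2,320.4137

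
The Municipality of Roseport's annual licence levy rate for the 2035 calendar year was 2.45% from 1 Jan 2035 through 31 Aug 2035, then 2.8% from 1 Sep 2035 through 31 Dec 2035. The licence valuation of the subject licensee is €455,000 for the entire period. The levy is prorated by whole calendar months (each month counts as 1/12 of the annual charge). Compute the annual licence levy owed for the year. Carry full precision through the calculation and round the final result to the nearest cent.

€11,678.33

1 Jan – 31 Aug 2035: 8 months at 2.45% → €455,000 × 2.45% × 8/12 = €7,431.6667
1 Sep – 31 Dec 2035: 4 months at 2.8% → €455,000 × 2.8% × 4/12 = €4,246.6667
Total = €11,678.3333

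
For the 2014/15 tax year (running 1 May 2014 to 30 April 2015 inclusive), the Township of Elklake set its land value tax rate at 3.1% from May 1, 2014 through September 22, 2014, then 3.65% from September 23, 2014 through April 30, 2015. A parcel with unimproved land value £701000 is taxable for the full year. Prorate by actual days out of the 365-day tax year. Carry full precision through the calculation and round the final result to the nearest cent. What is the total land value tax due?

May 1 – September 22, 2014: 145 days at 3.1% → £701000 × 3.1% × 145/365 = £8632.8630
September 23, 2014 – April 30, 2015: 220 days at 3.65% → £701000 × 3.65% × 220/365 = £15422.0000
Total = £24054.8630

£24054.86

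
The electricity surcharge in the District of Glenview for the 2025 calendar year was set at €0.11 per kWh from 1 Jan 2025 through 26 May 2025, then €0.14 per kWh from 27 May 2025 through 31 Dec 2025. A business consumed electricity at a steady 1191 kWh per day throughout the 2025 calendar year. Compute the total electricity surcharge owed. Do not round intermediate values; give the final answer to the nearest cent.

1 Jan – 26 May 2025: 146 days × 1191 kWh/day = 173,886 kWh at €0.11/kWh → €19,127.46
27 May – 31 Dec 2025: 219 days × 1191 kWh/day = 260,829 kWh at €0.14/kWh → €36,516.06

€55,643.52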